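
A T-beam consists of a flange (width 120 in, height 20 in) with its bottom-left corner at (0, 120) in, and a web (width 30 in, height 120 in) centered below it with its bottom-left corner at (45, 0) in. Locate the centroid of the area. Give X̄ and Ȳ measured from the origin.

web: A = 30 × 120 = 3600.00, centroid at (60.00, 60.00).
flange: A = 120 × 20 = 2400.00, centroid at (60.00, 130.00).
ΣA = 6000.00 in²
ΣAX̄ = (3600.00)(60.00) + (2400.00)(60.00) = 360000.00 in³
ΣAȲ = (3600.00)(60.00) + (2400.00)(130.00) = 528000.00 in³
X̄ = 360000.00 / 6000.00 = 60.00 in
Ȳ = 528000.00 / 6000.00 = 88.00 in

X̄ = 60.00 in, Ȳ = 88.00 in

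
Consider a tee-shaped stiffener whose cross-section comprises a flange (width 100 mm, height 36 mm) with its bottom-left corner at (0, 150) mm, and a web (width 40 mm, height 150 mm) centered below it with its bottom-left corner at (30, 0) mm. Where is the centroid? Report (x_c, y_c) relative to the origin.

Part | A | x̄ᵢ | ȳᵢ | A·x̄ᵢ | A·ȳᵢ
web | 6000.00 | 50.00 | 75.00 | 300000.00 | 450000.00
flange | 3600.00 | 50.00 | 168.00 | 180000.00 | 604800.00
Σ | 9600.00 |  |  | 480000.00 | 1054800.00
x_c = 480000.00 / 9600.00 = 50.00 mm
y_c = 1054800.00 / 9600.00 = 109.88 mm

x_c = 50.00 mm, y_c = 109.88 mm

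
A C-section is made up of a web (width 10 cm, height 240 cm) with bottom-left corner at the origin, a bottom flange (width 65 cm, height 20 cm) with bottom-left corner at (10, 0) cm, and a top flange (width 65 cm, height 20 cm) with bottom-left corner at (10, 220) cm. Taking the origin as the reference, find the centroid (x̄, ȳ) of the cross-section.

x̄ = 24.50 cm, ȳ = 120.00 cm

web: A = 10 × 240 = 2400.00, centroid at (5.00, 120.00).
bottom flange: A = 65 × 20 = 1300.00, centroid at (42.50, 10.00).
top flange: A = 65 × 20 = 1300.00, centroid at (42.50, 230.00).
ΣA = 5000.00 cm²
ΣAx̄ = (2400.00)(5.00) + (1300.00)(42.50) + (1300.00)(42.50) = 122500.00 cm³
ΣAȳ = (2400.00)(120.00) + (1300.00)(10.00) + (1300.00)(230.00) = 600000.00 cm³
x̄ = 122500.00 / 5000.00 = 24.50 cm
ȳ = 600000.00 / 5000.00 = 120.00 cm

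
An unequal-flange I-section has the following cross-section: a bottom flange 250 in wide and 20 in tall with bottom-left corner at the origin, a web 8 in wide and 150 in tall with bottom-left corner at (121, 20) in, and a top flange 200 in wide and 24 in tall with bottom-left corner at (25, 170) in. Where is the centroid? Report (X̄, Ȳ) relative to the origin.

X̄ = 125.00 in, Ȳ = 94.33 in

Part | A | x̄ᵢ | ȳᵢ | A·x̄ᵢ | A·ȳᵢ
bottom flange | 5000.00 | 125.00 | 10.00 | 625000.00 | 50000.00
web | 1200.00 | 125.00 | 95.00 | 150000.00 | 114000.00
top flange | 4800.00 | 125.00 | 182.00 | 600000.00 | 873600.00
Σ | 11000.00 |  |  | 1375000.00 | 1037600.00
X̄ = 1375000.00 / 11000.00 = 125.00 in
Ȳ = 1037600.00 / 11000.00 = 94.33 in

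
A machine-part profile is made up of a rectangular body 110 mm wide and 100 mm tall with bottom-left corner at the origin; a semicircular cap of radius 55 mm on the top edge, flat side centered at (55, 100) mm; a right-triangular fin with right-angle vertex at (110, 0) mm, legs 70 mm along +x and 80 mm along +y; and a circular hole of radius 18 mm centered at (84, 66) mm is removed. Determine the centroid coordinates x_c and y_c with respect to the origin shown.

x_c = 65.83 mm, y_c = 65.22 mm

rectangular body: A = 110 × 100 = 11000.00, centroid at (55.00, 50.00).
semicircular top: A = ½π·55² = 4751.66, centroid at (55.00, 123.34).
triangular fin: A = ½·70·80 = 2800.00, centroid at (133.33, 26.67).
hole: A = −π·18² = -1017.88, centroid at (84.00, 66.00).
ΣA = 17533.78 mm²
ΣAx_c = (11000.00)(55.00) + (4751.66)(55.00) + (2800.00)(133.33) + (-1017.88)(84.00) = 1154172.99 mm³
ΣAy_c = (11000.00)(50.00) + (4751.66)(123.34) + (2800.00)(26.67) + (-1017.88)(66.00) = 1143569.40 mm³
x_c = 1154172.99 / 17533.78 = 65.83 mm
y_c = 1143569.40 / 17533.78 = 65.22 mm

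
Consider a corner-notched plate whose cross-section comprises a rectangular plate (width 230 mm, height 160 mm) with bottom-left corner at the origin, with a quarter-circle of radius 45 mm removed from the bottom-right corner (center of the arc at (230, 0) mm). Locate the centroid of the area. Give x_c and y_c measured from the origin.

x_c = 110.67 mm, y_c = 82.75 mm

plate: A = 230 × 160 = 36800.00, centroid at (115.00, 80.00).
removed quarter-circle: A = −¼π·45² = -1590.43, centroid at (210.90, 19.10).
ΣA = 35209.57 mm²
ΣAx_c = (36800.00)(115.00) + (-1590.43)(210.90) = 3896575.81 mm³
ΣAy_c = (36800.00)(80.00) + (-1590.43)(19.10) = 2913625.00 mm³
x_c = 3896575.81 / 35209.57 = 110.67 mm
y_c = 2913625.00 / 35209.57 = 82.75 mm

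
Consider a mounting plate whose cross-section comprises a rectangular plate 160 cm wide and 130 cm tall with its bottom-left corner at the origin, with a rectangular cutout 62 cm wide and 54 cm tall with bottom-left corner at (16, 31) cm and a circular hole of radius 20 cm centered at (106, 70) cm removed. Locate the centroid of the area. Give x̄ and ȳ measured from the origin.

x̄ = 84.80 cm, ȳ = 66.06 cm

Part | A | x̄ᵢ | ȳᵢ | A·x̄ᵢ | A·ȳᵢ
plate | 20800.00 | 80.00 | 65.00 | 1664000.00 | 1352000.00
hole 1 | -3348.00 | 47.00 | 58.00 | -157356.00 | -194184.00
hole 2 | -1256.64 | 106.00 | 70.00 | -133203.53 | -87964.59
Σ | 16195.36 |  |  | 1373440.47 | 1069851.41
x̄ = 1373440.47 / 16195.36 = 84.80 cm
ȳ = 1069851.41 / 16195.36 = 66.06 cm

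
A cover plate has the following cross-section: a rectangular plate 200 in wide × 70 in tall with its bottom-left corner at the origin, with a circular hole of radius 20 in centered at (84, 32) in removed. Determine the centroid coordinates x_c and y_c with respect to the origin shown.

x_c = 101.58 in, y_c = 35.30 in

Part | A | x̄ᵢ | ȳᵢ | A·x̄ᵢ | A·ȳᵢ
plate | 14000.00 | 100.00 | 35.00 | 1400000.00 | 490000.00
hole | -1256.64 | 84.00 | 32.00 | -105557.51 | -40212.39
Σ | 12743.36 |  |  | 1294442.49 | 449787.61
x_c = 1294442.49 / 12743.36 = 101.58 in
y_c = 449787.61 / 12743.36 = 35.30 in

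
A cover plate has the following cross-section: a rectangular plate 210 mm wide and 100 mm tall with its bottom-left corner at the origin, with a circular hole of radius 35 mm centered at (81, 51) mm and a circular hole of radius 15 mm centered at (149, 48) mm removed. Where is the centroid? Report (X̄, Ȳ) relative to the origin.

plate: A = 210 × 100 = 21000.00, centroid at (105.00, 50.00).
hole 1: A = −π·35² = -3848.45, centroid at (81.00, 51.00).
hole 2: A = −π·15² = -706.86, centroid at (149.00, 48.00).
ΣA = 16444.69 mm²
ΣAX̄ = (21000.00)(105.00) + (-3848.45)(81.00) + (-706.86)(149.00) = 1787953.58 mm³
ΣAȲ = (21000.00)(50.00) + (-3848.45)(51.00) + (-706.86)(48.00) = 819799.80 mm³
X̄ = 1787953.58 / 16444.69 = 108.73 mm
Ȳ = 819799.80 / 16444.69 = 49.85 mm

X̄ = 108.73 mm, Ȳ = 49.85 mm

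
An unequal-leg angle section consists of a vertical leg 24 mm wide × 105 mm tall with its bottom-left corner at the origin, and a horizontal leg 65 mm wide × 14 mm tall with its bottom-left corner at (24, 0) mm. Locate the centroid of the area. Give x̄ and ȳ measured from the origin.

vertical leg: A = 24 × 105 = 2520.00, centroid at (12.00, 52.50).
horizontal leg: A = 65 × 14 = 910.00, centroid at (56.50, 7.00).
ΣA = 3430.00 mm², ΣAx̄ = 81655.00 mm³, ΣAȳ = 138670.00 mm³.
x̄ = 81655.00/3430.00 = 23.81 mm; ȳ = 138670.00/3430.00 = 40.43 mm.

x̄ = 23.81 mm, ȳ = 40.43 mm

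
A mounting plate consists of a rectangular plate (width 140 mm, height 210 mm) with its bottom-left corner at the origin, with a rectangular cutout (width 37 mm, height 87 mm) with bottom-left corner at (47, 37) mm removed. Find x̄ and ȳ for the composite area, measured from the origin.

Part | A | x̄ᵢ | ȳᵢ | A·x̄ᵢ | A·ȳᵢ
plate | 29400.00 | 70.00 | 105.00 | 2058000.00 | 3087000.00
hole | -3219.00 | 65.50 | 80.50 | -210844.50 | -259129.50
Σ | 26181.00 |  |  | 1847155.50 | 2827870.50
x̄ = 1847155.50 / 26181.00 = 70.55 mm
ȳ = 2827870.50 / 26181.00 = 108.01 mm

x̄ = 70.55 mm, ȳ = 108.01 mm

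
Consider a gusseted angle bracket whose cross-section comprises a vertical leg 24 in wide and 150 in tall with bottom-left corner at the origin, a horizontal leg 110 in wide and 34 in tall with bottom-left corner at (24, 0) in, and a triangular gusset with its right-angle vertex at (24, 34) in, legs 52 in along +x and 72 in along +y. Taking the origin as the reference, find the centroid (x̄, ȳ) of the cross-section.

vertical leg: A = 24 × 150 = 3600.00, centroid at (12.00, 75.00).
horizontal leg: A = 110 × 34 = 3740.00, centroid at (79.00, 17.00).
gusset: A = ½·52·72 = 1872.00, centroid at (41.33, 58.00).
ΣA = 9212.00 in², ΣAx̄ = 416036.00 in³, ΣAȳ = 442156.00 in³.
x̄ = 416036.00/9212.00 = 45.16 in; ȳ = 442156.00/9212.00 = 48.00 in.

x̄ = 45.16 in, ȳ = 48.00 in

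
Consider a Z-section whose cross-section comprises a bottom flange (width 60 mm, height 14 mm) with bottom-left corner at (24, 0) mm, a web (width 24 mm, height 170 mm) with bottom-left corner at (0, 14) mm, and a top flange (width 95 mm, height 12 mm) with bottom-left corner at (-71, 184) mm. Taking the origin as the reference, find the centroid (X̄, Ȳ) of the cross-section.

X̄ = 11.14 mm, Ȳ = 103.37 mm

bottom flange: A = 60 × 14 = 840.00, centroid at (54.00, 7.00).
web: A = 24 × 170 = 4080.00, centroid at (12.00, 99.00).
top flange: A = 95 × 12 = 1140.00, centroid at (-23.50, 190.00).
ΣA = 6060.00 mm², ΣAX̄ = 67530.00 mm³, ΣAȲ = 626400.00 mm³.
X̄ = 67530.00/6060.00 = 11.14 mm; Ȳ = 626400.00/6060.00 = 103.37 mm.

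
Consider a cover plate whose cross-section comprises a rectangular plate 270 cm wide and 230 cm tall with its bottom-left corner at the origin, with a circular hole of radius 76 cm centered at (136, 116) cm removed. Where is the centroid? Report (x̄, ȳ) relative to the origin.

x̄ = 134.59 cm, ȳ = 114.59 cm

Part | A | x̄ᵢ | ȳᵢ | A·x̄ᵢ | A·ȳᵢ
plate | 62100.00 | 135.00 | 115.00 | 8383500.00 | 7141500.00
hole | -18145.84 | 136.00 | 116.00 | -2467834.13 | -2104917.34
Σ | 43954.16 |  |  | 5915665.87 | 5036582.66
x̄ = 5915665.87 / 43954.16 = 134.59 cm
ȳ = 5036582.66 / 43954.16 = 114.59 cm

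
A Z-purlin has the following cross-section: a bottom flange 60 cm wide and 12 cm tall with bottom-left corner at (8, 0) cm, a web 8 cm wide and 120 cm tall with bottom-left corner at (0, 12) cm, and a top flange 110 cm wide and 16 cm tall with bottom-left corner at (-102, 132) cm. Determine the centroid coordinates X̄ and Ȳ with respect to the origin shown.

X̄ = -14.98 cm, Ȳ = 92.98 cm

Part | A | x̄ᵢ | ȳᵢ | A·x̄ᵢ | A·ȳᵢ
bottom flange | 720.00 | 38.00 | 6.00 | 27360.00 | 4320.00
web | 960.00 | 4.00 | 72.00 | 3840.00 | 69120.00
top flange | 1760.00 | -47.00 | 140.00 | -82720.00 | 246400.00
Σ | 3440.00 |  |  | -51520.00 | 319840.00
X̄ = -51520.00 / 3440.00 = -14.98 cm
Ȳ = 319840.00 / 3440.00 = 92.98 cm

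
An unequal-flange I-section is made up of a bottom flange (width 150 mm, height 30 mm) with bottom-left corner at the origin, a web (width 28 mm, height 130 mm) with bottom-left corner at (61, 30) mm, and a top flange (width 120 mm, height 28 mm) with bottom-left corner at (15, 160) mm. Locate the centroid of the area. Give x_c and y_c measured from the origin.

x_c = 75.00 mm, y_c = 86.78 mm

bottom flange: A = 150 × 30 = 4500.00, centroid at (75.00, 15.00).
web: A = 28 × 130 = 3640.00, centroid at (75.00, 95.00).
top flange: A = 120 × 28 = 3360.00, centroid at (75.00, 174.00).
ΣA = 11500.00 mm²
ΣAx_c = (4500.00)(75.00) + (3640.00)(75.00) + (3360.00)(75.00) = 862500.00 mm³
ΣAy_c = (4500.00)(15.00) + (3640.00)(95.00) + (3360.00)(174.00) = 997940.00 mm³
x_c = 862500.00 / 11500.00 = 75.00 mm
y_c = 997940.00 / 11500.00 = 86.78 mm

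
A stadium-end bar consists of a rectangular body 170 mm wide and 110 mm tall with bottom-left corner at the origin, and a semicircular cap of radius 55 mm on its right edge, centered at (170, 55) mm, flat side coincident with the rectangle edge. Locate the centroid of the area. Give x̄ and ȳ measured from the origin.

x̄ = 106.95 mm, ȳ = 55.00 mm

Part | A | x̄ᵢ | ȳᵢ | A·x̄ᵢ | A·ȳᵢ
rectangular body | 18700.00 | 85.00 | 55.00 | 1589500.00 | 1028500.00
semicircular end | 4751.66 | 193.34 | 55.00 | 918698.68 | 261341.24
Σ | 23451.66 |  |  | 2508198.68 | 1289841.24
x̄ = 2508198.68 / 23451.66 = 106.95 mm
ȳ = 1289841.24 / 23451.66 = 55.00 mm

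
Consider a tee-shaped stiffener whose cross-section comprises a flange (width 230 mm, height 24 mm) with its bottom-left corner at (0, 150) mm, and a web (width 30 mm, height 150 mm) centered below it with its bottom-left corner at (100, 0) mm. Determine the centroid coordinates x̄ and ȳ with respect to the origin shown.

web: A = 30 × 150 = 4500.00, centroid at (115.00, 75.00).
flange: A = 230 × 24 = 5520.00, centroid at (115.00, 162.00).
ΣA = 10020.00 mm², ΣAx̄ = 1152300.00 mm³, ΣAȳ = 1231740.00 mm³.
x̄ = 1152300.00/10020.00 = 115.00 mm; ȳ = 1231740.00/10020.00 = 122.93 mm.

x̄ = 115.00 mm, ȳ = 122.93 mm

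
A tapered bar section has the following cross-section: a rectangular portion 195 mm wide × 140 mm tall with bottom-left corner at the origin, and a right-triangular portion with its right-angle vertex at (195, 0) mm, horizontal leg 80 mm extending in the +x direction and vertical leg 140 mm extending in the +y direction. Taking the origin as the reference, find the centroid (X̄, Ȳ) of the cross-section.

X̄ = 118.63 mm, Ȳ = 66.03 mm

rectangular portion: A = 195 × 140 = 27300.00, centroid at (97.50, 70.00).
triangular portion: A = ½·80·140 = 5600.00, centroid at (221.67, 46.67).
ΣA = 32900.00 mm²
ΣAX̄ = (27300.00)(97.50) + (5600.00)(221.67) = 3903083.33 mm³
ΣAȲ = (27300.00)(70.00) + (5600.00)(46.67) = 2172333.33 mm³
X̄ = 3903083.33 / 32900.00 = 118.63 mm
Ȳ = 2172333.33 / 32900.00 = 66.03 mm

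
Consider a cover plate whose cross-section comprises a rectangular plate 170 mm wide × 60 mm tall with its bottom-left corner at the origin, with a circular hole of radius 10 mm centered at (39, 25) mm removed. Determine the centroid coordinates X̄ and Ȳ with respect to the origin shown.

X̄ = 86.46 mm, Ȳ = 30.16 mm

plate: A = 170 × 60 = 10200.00, centroid at (85.00, 30.00).
hole: A = −π·10² = -314.16, centroid at (39.00, 25.00).
ΣA = 9885.84 mm², ΣAX̄ = 854747.79 mm³, ΣAȲ = 298146.02 mm³.
X̄ = 854747.79/9885.84 = 86.46 mm; Ȳ = 298146.02/9885.84 = 30.16 mm.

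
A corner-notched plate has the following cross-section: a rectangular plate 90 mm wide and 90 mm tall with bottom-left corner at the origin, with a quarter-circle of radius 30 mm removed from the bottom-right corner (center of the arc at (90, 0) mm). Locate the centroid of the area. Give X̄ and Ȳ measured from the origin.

X̄ = 41.91 mm, Ȳ = 48.09 mm

plate: A = 90 × 90 = 8100.00, centroid at (45.00, 45.00).
removed quarter-circle: A = −¼π·30² = -706.86, centroid at (77.27, 12.73).
ΣA = 7393.14 mm²
ΣAX̄ = (8100.00)(45.00) + (-706.86)(77.27) = 309882.75 mm³
ΣAȲ = (8100.00)(45.00) + (-706.86)(12.73) = 355500.00 mm³
X̄ = 309882.75 / 7393.14 = 41.91 mm
Ȳ = 355500.00 / 7393.14 = 48.09 mm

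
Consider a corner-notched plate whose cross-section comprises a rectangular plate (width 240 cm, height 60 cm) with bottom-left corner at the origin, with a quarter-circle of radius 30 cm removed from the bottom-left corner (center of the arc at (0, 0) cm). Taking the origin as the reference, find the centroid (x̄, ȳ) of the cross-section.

plate: A = 240 × 60 = 14400.00, centroid at (120.00, 30.00).
removed quarter-circle: A = −¼π·30² = -706.86, centroid at (12.73, 12.73).
ΣA = 13693.14 cm²
ΣAx̄ = (14400.00)(120.00) + (-706.86)(12.73) = 1719000.00 cm³
ΣAȳ = (14400.00)(30.00) + (-706.86)(12.73) = 423000.00 cm³
x̄ = 1719000.00 / 13693.14 = 125.54 cm
ȳ = 423000.00 / 13693.14 = 30.89 cm

x̄ = 125.54 cm, ȳ = 30.89 cm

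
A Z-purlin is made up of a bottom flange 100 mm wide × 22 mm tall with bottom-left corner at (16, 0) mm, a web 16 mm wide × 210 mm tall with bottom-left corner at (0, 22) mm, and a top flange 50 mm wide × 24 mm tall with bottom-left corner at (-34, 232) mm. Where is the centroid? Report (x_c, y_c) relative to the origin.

Part | A | x̄ᵢ | ȳᵢ | A·x̄ᵢ | A·ȳᵢ
bottom flange | 2200.00 | 66.00 | 11.00 | 145200.00 | 24200.00
web | 3360.00 | 8.00 | 127.00 | 26880.00 | 426720.00
top flange | 1200.00 | -9.00 | 244.00 | -10800.00 | 292800.00
Σ | 6760.00 |  |  | 161280.00 | 743720.00
x_c = 161280.00 / 6760.00 = 23.86 mm
y_c = 743720.00 / 6760.00 = 110.02 mm

x_c = 23.86 mm, y_c = 110.02 mm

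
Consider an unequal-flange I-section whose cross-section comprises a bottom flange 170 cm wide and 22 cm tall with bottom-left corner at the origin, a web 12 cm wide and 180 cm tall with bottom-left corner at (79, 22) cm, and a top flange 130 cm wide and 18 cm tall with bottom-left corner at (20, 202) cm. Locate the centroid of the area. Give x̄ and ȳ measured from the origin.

x̄ = 85.00 cm, ȳ = 94.27 cm

Part | A | x̄ᵢ | ȳᵢ | A·x̄ᵢ | A·ȳᵢ
bottom flange | 3740.00 | 85.00 | 11.00 | 317900.00 | 41140.00
web | 2160.00 | 85.00 | 112.00 | 183600.00 | 241920.00
top flange | 2340.00 | 85.00 | 211.00 | 198900.00 | 493740.00
Σ | 8240.00 |  |  | 700400.00 | 776800.00
x̄ = 700400.00 / 8240.00 = 85.00 cm
ȳ = 776800.00 / 8240.00 = 94.27 cm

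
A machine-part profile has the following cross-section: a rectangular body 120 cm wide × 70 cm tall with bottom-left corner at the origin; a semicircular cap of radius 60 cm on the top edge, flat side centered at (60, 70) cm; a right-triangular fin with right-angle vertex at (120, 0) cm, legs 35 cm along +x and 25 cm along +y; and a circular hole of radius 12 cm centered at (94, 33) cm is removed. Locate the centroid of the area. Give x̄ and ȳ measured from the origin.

Part | A | x̄ᵢ | ȳᵢ | A·x̄ᵢ | A·ȳᵢ
rectangular body | 8400.00 | 60.00 | 35.00 | 504000.00 | 294000.00
semicircular top | 5654.87 | 60.00 | 95.46 | 339292.01 | 539840.67
triangular fin | 437.50 | 131.67 | 8.33 | 57604.17 | 3645.83
hole | -452.39 | 94.00 | 33.00 | -42524.60 | -14928.85
Σ | 14039.98 |  |  | 858371.58 | 822557.66
x̄ = 858371.58 / 14039.98 = 61.14 cm
ȳ = 822557.66 / 14039.98 = 58.59 cm

x̄ = 61.14 cm, ȳ = 58.59 cm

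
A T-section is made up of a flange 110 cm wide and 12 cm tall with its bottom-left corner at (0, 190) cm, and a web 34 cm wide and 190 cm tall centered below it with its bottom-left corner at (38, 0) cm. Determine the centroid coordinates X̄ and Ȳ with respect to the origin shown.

web: A = 34 × 190 = 6460.00, centroid at (55.00, 95.00).
flange: A = 110 × 12 = 1320.00, centroid at (55.00, 196.00).
ΣA = 7780.00 cm²
ΣAX̄ = (6460.00)(55.00) + (1320.00)(55.00) = 427900.00 cm³
ΣAȲ = (6460.00)(95.00) + (1320.00)(196.00) = 872420.00 cm³
X̄ = 427900.00 / 7780.00 = 55.00 cm
Ȳ = 872420.00 / 7780.00 = 112.14 cm

X̄ = 55.00 cm, Ȳ = 112.14 cm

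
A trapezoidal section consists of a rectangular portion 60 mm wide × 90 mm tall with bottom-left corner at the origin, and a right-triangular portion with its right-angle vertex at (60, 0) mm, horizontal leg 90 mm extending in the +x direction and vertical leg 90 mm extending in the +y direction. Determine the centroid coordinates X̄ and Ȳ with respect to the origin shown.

X̄ = 55.71 mm, Ȳ = 38.57 mm

Part | A | x̄ᵢ | ȳᵢ | A·x̄ᵢ | A·ȳᵢ
rectangular portion | 5400.00 | 30.00 | 45.00 | 162000.00 | 243000.00
triangular portion | 4050.00 | 90.00 | 30.00 | 364500.00 | 121500.00
Σ | 9450.00 |  |  | 526500.00 | 364500.00
X̄ = 526500.00 / 9450.00 = 55.71 mm
Ȳ = 364500.00 / 9450.00 = 38.57 mm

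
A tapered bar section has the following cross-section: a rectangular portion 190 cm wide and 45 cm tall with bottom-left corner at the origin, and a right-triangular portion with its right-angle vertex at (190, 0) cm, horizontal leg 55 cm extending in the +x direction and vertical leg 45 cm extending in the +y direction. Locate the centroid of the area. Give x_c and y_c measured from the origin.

Part | A | x̄ᵢ | ȳᵢ | A·x̄ᵢ | A·ȳᵢ
rectangular portion | 8550.00 | 95.00 | 22.50 | 812250.00 | 192375.00
triangular portion | 1237.50 | 208.33 | 15.00 | 257812.50 | 18562.50
Σ | 9787.50 |  |  | 1070062.50 | 210937.50
x_c = 1070062.50 / 9787.50 = 109.33 cm
y_c = 210937.50 / 9787.50 = 21.55 cm

x_c = 109.33 cm, y_c = 21.55 cm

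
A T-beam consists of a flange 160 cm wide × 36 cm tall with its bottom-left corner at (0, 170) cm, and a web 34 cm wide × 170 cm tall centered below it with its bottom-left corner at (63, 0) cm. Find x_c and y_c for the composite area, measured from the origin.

x_c = 80.00 cm, y_c = 136.41 cm

web: A = 34 × 170 = 5780.00, centroid at (80.00, 85.00).
flange: A = 160 × 36 = 5760.00, centroid at (80.00, 188.00).
ΣA = 11540.00 cm², ΣAx_c = 923200.00 cm³, ΣAy_c = 1574180.00 cm³.
x_c = 923200.00/11540.00 = 80.00 cm; y_c = 1574180.00/11540.00 = 136.41 cm.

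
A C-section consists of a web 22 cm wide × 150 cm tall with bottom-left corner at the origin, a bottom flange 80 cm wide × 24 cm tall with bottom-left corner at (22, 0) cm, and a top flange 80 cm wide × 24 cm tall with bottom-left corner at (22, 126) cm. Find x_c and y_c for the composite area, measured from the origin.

x_c = 38.43 cm, y_c = 75.00 cm

Part | A | x̄ᵢ | ȳᵢ | A·x̄ᵢ | A·ȳᵢ
web | 3300.00 | 11.00 | 75.00 | 36300.00 | 247500.00
bottom flange | 1920.00 | 62.00 | 12.00 | 119040.00 | 23040.00
top flange | 1920.00 | 62.00 | 138.00 | 119040.00 | 264960.00
Σ | 7140.00 |  |  | 274380.00 | 535500.00
x_c = 274380.00 / 7140.00 = 38.43 cm
y_c = 535500.00 / 7140.00 = 75.00 cm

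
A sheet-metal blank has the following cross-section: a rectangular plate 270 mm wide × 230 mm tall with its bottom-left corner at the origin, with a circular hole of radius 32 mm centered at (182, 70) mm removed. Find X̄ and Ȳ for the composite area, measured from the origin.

plate: A = 270 × 230 = 62100.00, centroid at (135.00, 115.00).
hole: A = −π·32² = -3216.99, centroid at (182.00, 70.00).
ΣA = 58883.01 mm²
ΣAX̄ = (62100.00)(135.00) + (-3216.99)(182.00) = 7798007.66 mm³
ΣAȲ = (62100.00)(115.00) + (-3216.99)(70.00) = 6916310.64 mm³
X̄ = 7798007.66 / 58883.01 = 132.43 mm
Ȳ = 6916310.64 / 58883.01 = 117.46 mm

X̄ = 132.43 mm, Ȳ = 117.46 mm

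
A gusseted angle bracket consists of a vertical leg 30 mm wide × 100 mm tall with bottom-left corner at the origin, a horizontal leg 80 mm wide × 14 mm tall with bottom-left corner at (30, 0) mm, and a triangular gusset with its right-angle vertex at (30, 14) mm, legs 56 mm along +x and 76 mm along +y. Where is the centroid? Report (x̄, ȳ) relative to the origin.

x̄ = 36.33 mm, ȳ = 38.66 mm

vertical leg: A = 30 × 100 = 3000.00, centroid at (15.00, 50.00).
horizontal leg: A = 80 × 14 = 1120.00, centroid at (70.00, 7.00).
gusset: A = ½·56·76 = 2128.00, centroid at (48.67, 39.33).
ΣA = 6248.00 mm²
ΣAx̄ = (3000.00)(15.00) + (1120.00)(70.00) + (2128.00)(48.67) = 226962.67 mm³
ΣAȳ = (3000.00)(50.00) + (1120.00)(7.00) + (2128.00)(39.33) = 241541.33 mm³
x̄ = 226962.67 / 6248.00 = 36.33 mm
ȳ = 241541.33 / 6248.00 = 38.66 mm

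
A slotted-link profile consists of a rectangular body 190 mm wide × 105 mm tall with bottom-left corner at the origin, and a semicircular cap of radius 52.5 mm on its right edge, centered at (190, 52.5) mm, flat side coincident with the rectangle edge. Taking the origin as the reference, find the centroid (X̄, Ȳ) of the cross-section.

Part | A | x̄ᵢ | ȳᵢ | A·x̄ᵢ | A·ȳᵢ
rectangular body | 19950.00 | 95.00 | 52.50 | 1895250.00 | 1047375.00
semicircular end | 4329.51 | 212.28 | 52.50 | 919075.15 | 227299.14
Σ | 24279.51 |  |  | 2814325.15 | 1274674.14
X̄ = 2814325.15 / 24279.51 = 115.91 mm
Ȳ = 1274674.14 / 24279.51 = 52.50 mm

X̄ = 115.91 mm, Ȳ = 52.50 mm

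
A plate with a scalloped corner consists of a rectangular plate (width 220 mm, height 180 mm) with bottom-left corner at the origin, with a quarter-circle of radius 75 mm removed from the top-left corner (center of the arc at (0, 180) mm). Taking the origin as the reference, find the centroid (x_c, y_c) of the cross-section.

plate: A = 220 × 180 = 39600.00, centroid at (110.00, 90.00).
removed quarter-circle: A = −¼π·75² = -4417.86, centroid at (31.83, 148.17).
ΣA = 35182.14 mm², ΣAx_c = 4215375.00 mm³, ΣAy_c = 2909409.36 mm³.
x_c = 4215375.00/35182.14 = 119.82 mm; y_c = 2909409.36/35182.14 = 82.70 mm.

x_c = 119.82 mm, y_c = 82.70 mm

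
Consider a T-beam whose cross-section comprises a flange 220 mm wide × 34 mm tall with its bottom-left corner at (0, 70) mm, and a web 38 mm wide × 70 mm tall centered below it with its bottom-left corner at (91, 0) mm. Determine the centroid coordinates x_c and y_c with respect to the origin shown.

x_c = 110.00 mm, y_c = 73.36 mm

web: A = 38 × 70 = 2660.00, centroid at (110.00, 35.00).
flange: A = 220 × 34 = 7480.00, centroid at (110.00, 87.00).
ΣA = 10140.00 mm², ΣAx_c = 1115400.00 mm³, ΣAy_c = 743860.00 mm³.
x_c = 1115400.00/10140.00 = 110.00 mm; y_c = 743860.00/10140.00 = 73.36 mm.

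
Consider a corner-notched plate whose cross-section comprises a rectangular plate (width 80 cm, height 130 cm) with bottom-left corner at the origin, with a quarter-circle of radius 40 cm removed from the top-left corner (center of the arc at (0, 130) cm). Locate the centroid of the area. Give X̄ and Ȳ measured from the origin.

X̄ = 43.16 cm, Ȳ = 58.40 cm

plate: A = 80 × 130 = 10400.00, centroid at (40.00, 65.00).
removed quarter-circle: A = −¼π·40² = -1256.64, centroid at (16.98, 113.02).
ΣA = 9143.36 cm², ΣAX̄ = 394666.67 cm³, ΣAȲ = 533970.52 cm³.
X̄ = 394666.67/9143.36 = 43.16 cm; Ȳ = 533970.52/9143.36 = 58.40 cm.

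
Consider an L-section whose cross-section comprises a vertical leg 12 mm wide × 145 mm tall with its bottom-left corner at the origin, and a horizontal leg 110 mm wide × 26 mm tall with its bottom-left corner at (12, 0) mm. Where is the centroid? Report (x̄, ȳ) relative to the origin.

x̄ = 43.93 mm, ȳ = 35.51 mm

vertical leg: A = 12 × 145 = 1740.00, centroid at (6.00, 72.50).
horizontal leg: A = 110 × 26 = 2860.00, centroid at (67.00, 13.00).
ΣA = 4600.00 mm², ΣAx̄ = 202060.00 mm³, ΣAȳ = 163330.00 mm³.
x̄ = 202060.00/4600.00 = 43.93 mm; ȳ = 163330.00/4600.00 = 35.51 mm.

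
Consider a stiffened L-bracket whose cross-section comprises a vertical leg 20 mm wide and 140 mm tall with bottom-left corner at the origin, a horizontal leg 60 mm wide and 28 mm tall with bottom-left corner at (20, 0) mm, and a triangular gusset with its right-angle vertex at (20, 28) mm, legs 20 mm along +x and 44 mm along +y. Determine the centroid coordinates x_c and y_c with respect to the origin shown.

x_c = 25.15 mm, y_c = 48.43 mm

Part | A | x̄ᵢ | ȳᵢ | A·x̄ᵢ | A·ȳᵢ
vertical leg | 2800.00 | 10.00 | 70.00 | 28000.00 | 196000.00
horizontal leg | 1680.00 | 50.00 | 14.00 | 84000.00 | 23520.00
gusset | 440.00 | 26.67 | 42.67 | 11733.33 | 18773.33
Σ | 4920.00 |  |  | 123733.33 | 238293.33
x_c = 123733.33 / 4920.00 = 25.15 mm
y_c = 238293.33 / 4920.00 = 48.43 mm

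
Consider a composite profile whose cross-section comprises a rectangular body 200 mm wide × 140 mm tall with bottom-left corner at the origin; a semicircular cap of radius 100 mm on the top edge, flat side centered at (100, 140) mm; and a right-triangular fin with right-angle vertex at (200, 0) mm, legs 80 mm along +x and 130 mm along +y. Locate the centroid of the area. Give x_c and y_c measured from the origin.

rectangular body: A = 200 × 140 = 28000.00, centroid at (100.00, 70.00).
semicircular top: A = ½π·100² = 15707.96, centroid at (100.00, 182.44).
triangular fin: A = ½·80·130 = 5200.00, centroid at (226.67, 43.33).
ΣA = 48907.96 mm², ΣAx_c = 5549462.99 mm³, ΣAy_c = 5051114.86 mm³.
x_c = 5549462.99/48907.96 = 113.47 mm; y_c = 5051114.86/48907.96 = 103.28 mm.

x_c = 113.47 mm, y_c = 103.28 mm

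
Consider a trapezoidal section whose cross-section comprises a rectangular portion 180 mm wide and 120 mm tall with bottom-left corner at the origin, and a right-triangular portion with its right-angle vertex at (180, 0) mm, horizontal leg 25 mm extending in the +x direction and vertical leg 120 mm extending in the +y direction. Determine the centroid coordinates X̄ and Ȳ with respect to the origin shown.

rectangular portion: A = 180 × 120 = 21600.00, centroid at (90.00, 60.00).
triangular portion: A = ½·25·120 = 1500.00, centroid at (188.33, 40.00).
ΣA = 23100.00 mm², ΣAX̄ = 2226500.00 mm³, ΣAȲ = 1356000.00 mm³.
X̄ = 2226500.00/23100.00 = 96.39 mm; Ȳ = 1356000.00/23100.00 = 58.70 mm.

X̄ = 96.39 mm, Ȳ = 58.70 mm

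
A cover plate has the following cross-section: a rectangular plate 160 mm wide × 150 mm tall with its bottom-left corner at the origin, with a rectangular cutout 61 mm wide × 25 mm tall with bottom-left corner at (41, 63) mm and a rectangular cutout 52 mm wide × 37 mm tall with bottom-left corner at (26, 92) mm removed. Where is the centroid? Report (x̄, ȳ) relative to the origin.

plate: A = 160 × 150 = 24000.00, centroid at (80.00, 75.00).
hole 1: A = −(61 × 25) = -1525.00, centroid at (71.50, 75.50).
hole 2: A = −(52 × 37) = -1924.00, centroid at (52.00, 110.50).
ΣA = 20551.00 mm²
ΣAx̄ = (24000.00)(80.00) + (-1525.00)(71.50) + (-1924.00)(52.00) = 1710914.50 mm³
ΣAȳ = (24000.00)(75.00) + (-1525.00)(75.50) + (-1924.00)(110.50) = 1472260.50 mm³
x̄ = 1710914.50 / 20551.00 = 83.25 mm
ȳ = 1472260.50 / 20551.00 = 71.64 mm

x̄ = 83.25 mm, ȳ = 71.64 mm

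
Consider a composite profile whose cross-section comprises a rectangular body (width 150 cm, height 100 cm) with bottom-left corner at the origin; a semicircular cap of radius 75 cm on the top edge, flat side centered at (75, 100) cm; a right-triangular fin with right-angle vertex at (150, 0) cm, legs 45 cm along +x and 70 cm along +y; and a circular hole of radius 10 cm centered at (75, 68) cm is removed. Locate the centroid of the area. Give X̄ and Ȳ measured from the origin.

X̄ = 80.65 cm, Ȳ = 76.91 cm

Part | A | x̄ᵢ | ȳᵢ | A·x̄ᵢ | A·ȳᵢ
rectangular body | 15000.00 | 75.00 | 50.00 | 1125000.00 | 750000.00
semicircular top | 8835.73 | 75.00 | 131.83 | 662679.70 | 1164822.93
triangular fin | 1575.00 | 165.00 | 23.33 | 259875.00 | 36750.00
hole | -314.16 | 75.00 | 68.00 | -23561.94 | -21362.83
Σ | 25096.57 |  |  | 2023992.76 | 1930210.10
X̄ = 2023992.76 / 25096.57 = 80.65 cm
Ȳ = 1930210.10 / 25096.57 = 76.91 cm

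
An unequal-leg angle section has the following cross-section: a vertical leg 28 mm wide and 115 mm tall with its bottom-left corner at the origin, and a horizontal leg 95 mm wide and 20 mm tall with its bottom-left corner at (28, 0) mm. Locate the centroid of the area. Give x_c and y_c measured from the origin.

x_c = 36.82 mm, y_c = 39.87 mm

vertical leg: A = 28 × 115 = 3220.00, centroid at (14.00, 57.50).
horizontal leg: A = 95 × 20 = 1900.00, centroid at (75.50, 10.00).
ΣA = 5120.00 mm²
ΣAx_c = (3220.00)(14.00) + (1900.00)(75.50) = 188530.00 mm³
ΣAy_c = (3220.00)(57.50) + (1900.00)(10.00) = 204150.00 mm³
x_c = 188530.00 / 5120.00 = 36.82 mm
y_c = 204150.00 / 5120.00 = 39.87 mm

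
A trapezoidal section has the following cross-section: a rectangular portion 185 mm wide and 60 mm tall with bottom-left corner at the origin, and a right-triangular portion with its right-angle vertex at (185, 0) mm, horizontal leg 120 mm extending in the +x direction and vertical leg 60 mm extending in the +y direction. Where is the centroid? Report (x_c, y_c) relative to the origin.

rectangular portion: A = 185 × 60 = 11100.00, centroid at (92.50, 30.00).
triangular portion: A = ½·120·60 = 3600.00, centroid at (225.00, 20.00).
ΣA = 14700.00 mm²
ΣAx_c = (11100.00)(92.50) + (3600.00)(225.00) = 1836750.00 mm³
ΣAy_c = (11100.00)(30.00) + (3600.00)(20.00) = 405000.00 mm³
x_c = 1836750.00 / 14700.00 = 124.95 mm
y_c = 405000.00 / 14700.00 = 27.55 mm

x_c = 124.95 mm, y_c = 27.55 mm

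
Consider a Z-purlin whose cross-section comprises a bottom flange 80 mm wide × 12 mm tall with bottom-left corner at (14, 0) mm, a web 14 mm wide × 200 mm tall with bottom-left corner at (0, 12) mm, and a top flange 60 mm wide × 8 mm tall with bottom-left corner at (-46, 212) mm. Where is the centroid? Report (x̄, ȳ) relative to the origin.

bottom flange: A = 80 × 12 = 960.00, centroid at (54.00, 6.00).
web: A = 14 × 200 = 2800.00, centroid at (7.00, 112.00).
top flange: A = 60 × 8 = 480.00, centroid at (-16.00, 216.00).
ΣA = 4240.00 mm², ΣAx̄ = 63760.00 mm³, ΣAȳ = 423040.00 mm³.
x̄ = 63760.00/4240.00 = 15.04 mm; ȳ = 423040.00/4240.00 = 99.77 mm.

x̄ = 15.04 mm, ȳ = 99.77 mm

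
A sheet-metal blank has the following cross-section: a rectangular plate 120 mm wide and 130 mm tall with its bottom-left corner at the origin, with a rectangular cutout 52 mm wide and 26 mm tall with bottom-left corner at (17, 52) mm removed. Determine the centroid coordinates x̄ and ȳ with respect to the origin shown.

Part | A | x̄ᵢ | ȳᵢ | A·x̄ᵢ | A·ȳᵢ
plate | 15600.00 | 60.00 | 65.00 | 936000.00 | 1014000.00
hole | -1352.00 | 43.00 | 65.00 | -58136.00 | -87880.00
Σ | 14248.00 |  |  | 877864.00 | 926120.00
x̄ = 877864.00 / 14248.00 = 61.61 mm
ȳ = 926120.00 / 14248.00 = 65.00 mm

x̄ = 61.61 mm, ȳ = 65.00 mm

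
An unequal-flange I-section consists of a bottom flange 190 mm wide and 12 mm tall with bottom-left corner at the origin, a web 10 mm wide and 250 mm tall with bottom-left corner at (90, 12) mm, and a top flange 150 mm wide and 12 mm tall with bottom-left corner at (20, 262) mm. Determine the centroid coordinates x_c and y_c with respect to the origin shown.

bottom flange: A = 190 × 12 = 2280.00, centroid at (95.00, 6.00).
web: A = 10 × 250 = 2500.00, centroid at (95.00, 137.00).
top flange: A = 150 × 12 = 1800.00, centroid at (95.00, 268.00).
ΣA = 6580.00 mm², ΣAx_c = 625100.00 mm³, ΣAy_c = 838580.00 mm³.
x_c = 625100.00/6580.00 = 95.00 mm; y_c = 838580.00/6580.00 = 127.44 mm.

x_c = 95.00 mm, y_c = 127.44 mm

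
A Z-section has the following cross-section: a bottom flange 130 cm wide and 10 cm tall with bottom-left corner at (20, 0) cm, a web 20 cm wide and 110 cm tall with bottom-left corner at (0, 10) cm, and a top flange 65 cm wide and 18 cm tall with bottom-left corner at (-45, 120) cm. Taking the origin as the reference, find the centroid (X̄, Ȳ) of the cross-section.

Part | A | x̄ᵢ | ȳᵢ | A·x̄ᵢ | A·ȳᵢ
bottom flange | 1300.00 | 85.00 | 5.00 | 110500.00 | 6500.00
web | 2200.00 | 10.00 | 65.00 | 22000.00 | 143000.00
top flange | 1170.00 | -12.50 | 129.00 | -14625.00 | 150930.00
Σ | 4670.00 |  |  | 117875.00 | 300430.00
X̄ = 117875.00 / 4670.00 = 25.24 cm
Ȳ = 300430.00 / 4670.00 = 64.33 cm

X̄ = 25.24 cm, Ȳ = 64.33 cm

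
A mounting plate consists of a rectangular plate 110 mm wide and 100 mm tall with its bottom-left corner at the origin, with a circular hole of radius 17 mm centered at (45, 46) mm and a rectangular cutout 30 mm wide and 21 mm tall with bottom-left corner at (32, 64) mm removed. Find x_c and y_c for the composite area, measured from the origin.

x_c = 56.49 mm, y_c = 48.75 mm

plate: A = 110 × 100 = 11000.00, centroid at (55.00, 50.00).
hole 1: A = −π·17² = -907.92, centroid at (45.00, 46.00).
hole 2: A = −(30 × 21) = -630.00, centroid at (47.00, 74.50).
ΣA = 9462.08 mm², ΣAx_c = 534533.59 mm³, ΣAy_c = 461300.67 mm³.
x_c = 534533.59/9462.08 = 56.49 mm; y_c = 461300.67/9462.08 = 48.75 mm.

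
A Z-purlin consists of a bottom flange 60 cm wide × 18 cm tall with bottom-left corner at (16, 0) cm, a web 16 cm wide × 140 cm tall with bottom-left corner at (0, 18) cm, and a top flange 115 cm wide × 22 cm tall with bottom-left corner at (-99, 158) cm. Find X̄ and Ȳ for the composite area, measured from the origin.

X̄ = -6.39 cm, Ȳ = 108.45 cm

Part | A | x̄ᵢ | ȳᵢ | A·x̄ᵢ | A·ȳᵢ
bottom flange | 1080.00 | 46.00 | 9.00 | 49680.00 | 9720.00
web | 2240.00 | 8.00 | 88.00 | 17920.00 | 197120.00
top flange | 2530.00 | -41.50 | 169.00 | -104995.00 | 427570.00
Σ | 5850.00 |  |  | -37395.00 | 634410.00
X̄ = -37395.00 / 5850.00 = -6.39 cm
Ȳ = 634410.00 / 5850.00 = 108.45 cm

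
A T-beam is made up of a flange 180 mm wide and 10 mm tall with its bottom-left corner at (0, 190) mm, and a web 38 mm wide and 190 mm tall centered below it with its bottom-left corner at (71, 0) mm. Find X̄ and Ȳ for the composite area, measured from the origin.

X̄ = 90.00 mm, Ȳ = 114.96 mm

web: A = 38 × 190 = 7220.00, centroid at (90.00, 95.00).
flange: A = 180 × 10 = 1800.00, centroid at (90.00, 195.00).
ΣA = 9020.00 mm²
ΣAX̄ = (7220.00)(90.00) + (1800.00)(90.00) = 811800.00 mm³
ΣAȲ = (7220.00)(95.00) + (1800.00)(195.00) = 1036900.00 mm³
X̄ = 811800.00 / 9020.00 = 90.00 mm
Ȳ = 1036900.00 / 9020.00 = 114.96 mm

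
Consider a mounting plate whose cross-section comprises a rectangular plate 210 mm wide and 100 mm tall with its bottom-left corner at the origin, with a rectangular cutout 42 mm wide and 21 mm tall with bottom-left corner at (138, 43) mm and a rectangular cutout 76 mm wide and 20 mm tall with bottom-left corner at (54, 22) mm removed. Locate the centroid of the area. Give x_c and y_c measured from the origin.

Part | A | x̄ᵢ | ȳᵢ | A·x̄ᵢ | A·ȳᵢ
plate | 21000.00 | 105.00 | 50.00 | 2205000.00 | 1050000.00
hole 1 | -882.00 | 159.00 | 53.50 | -140238.00 | -47187.00
hole 2 | -1520.00 | 92.00 | 32.00 | -139840.00 | -48640.00
Σ | 18598.00 |  |  | 1924922.00 | 954173.00
x_c = 1924922.00 / 18598.00 = 103.50 mm
y_c = 954173.00 / 18598.00 = 51.31 mm

x_c = 103.50 mm, y_c = 51.31 mm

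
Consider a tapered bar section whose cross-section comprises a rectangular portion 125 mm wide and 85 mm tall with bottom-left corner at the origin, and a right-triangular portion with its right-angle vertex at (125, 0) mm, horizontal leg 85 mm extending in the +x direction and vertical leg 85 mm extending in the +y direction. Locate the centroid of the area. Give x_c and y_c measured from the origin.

x_c = 85.55 mm, y_c = 38.91 mm

rectangular portion: A = 125 × 85 = 10625.00, centroid at (62.50, 42.50).
triangular portion: A = ½·85·85 = 3612.50, centroid at (153.33, 28.33).
ΣA = 14237.50 mm²
ΣAx_c = (10625.00)(62.50) + (3612.50)(153.33) = 1217979.17 mm³
ΣAy_c = (10625.00)(42.50) + (3612.50)(28.33) = 553916.67 mm³
x_c = 1217979.17 / 14237.50 = 85.55 mm
y_c = 553916.67 / 14237.50 = 38.91 mm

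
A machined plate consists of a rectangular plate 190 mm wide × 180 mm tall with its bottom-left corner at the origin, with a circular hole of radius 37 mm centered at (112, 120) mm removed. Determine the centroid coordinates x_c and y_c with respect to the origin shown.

x_c = 92.55 mm, y_c = 85.68 mm

Part | A | x̄ᵢ | ȳᵢ | A·x̄ᵢ | A·ȳᵢ
plate | 34200.00 | 95.00 | 90.00 | 3249000.00 | 3078000.00
hole | -4300.84 | 112.00 | 120.00 | -481694.12 | -516100.84
Σ | 29899.16 |  |  | 2767305.88 | 2561899.16
x_c = 2767305.88 / 29899.16 = 92.55 mm
y_c = 2561899.16 / 29899.16 = 85.68 mm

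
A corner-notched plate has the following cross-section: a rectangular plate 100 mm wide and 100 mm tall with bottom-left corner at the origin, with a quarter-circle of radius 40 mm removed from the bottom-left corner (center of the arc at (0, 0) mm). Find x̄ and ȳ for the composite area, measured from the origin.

x̄ = 54.75 mm, ȳ = 54.75 mm

Part | A | x̄ᵢ | ȳᵢ | A·x̄ᵢ | A·ȳᵢ
plate | 10000.00 | 50.00 | 50.00 | 500000.00 | 500000.00
removed quarter-circle | -1256.64 | 16.98 | 16.98 | -21333.33 | -21333.33
Σ | 8743.36 |  |  | 478666.67 | 478666.67
x̄ = 478666.67 / 8743.36 = 54.75 mm
ȳ = 478666.67 / 8743.36 = 54.75 mm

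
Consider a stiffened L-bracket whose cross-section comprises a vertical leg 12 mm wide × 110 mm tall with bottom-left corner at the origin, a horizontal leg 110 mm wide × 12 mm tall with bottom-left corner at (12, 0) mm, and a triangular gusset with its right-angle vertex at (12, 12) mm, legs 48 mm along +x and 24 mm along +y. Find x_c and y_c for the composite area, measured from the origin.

Part | A | x̄ᵢ | ȳᵢ | A·x̄ᵢ | A·ȳᵢ
vertical leg | 1320.00 | 6.00 | 55.00 | 7920.00 | 72600.00
horizontal leg | 1320.00 | 67.00 | 6.00 | 88440.00 | 7920.00
gusset | 576.00 | 28.00 | 20.00 | 16128.00 | 11520.00
Σ | 3216.00 |  |  | 112488.00 | 92040.00
x_c = 112488.00 / 3216.00 = 34.98 mm
y_c = 92040.00 / 3216.00 = 28.62 mm

x_c = 34.98 mm, y_c = 28.62 mm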